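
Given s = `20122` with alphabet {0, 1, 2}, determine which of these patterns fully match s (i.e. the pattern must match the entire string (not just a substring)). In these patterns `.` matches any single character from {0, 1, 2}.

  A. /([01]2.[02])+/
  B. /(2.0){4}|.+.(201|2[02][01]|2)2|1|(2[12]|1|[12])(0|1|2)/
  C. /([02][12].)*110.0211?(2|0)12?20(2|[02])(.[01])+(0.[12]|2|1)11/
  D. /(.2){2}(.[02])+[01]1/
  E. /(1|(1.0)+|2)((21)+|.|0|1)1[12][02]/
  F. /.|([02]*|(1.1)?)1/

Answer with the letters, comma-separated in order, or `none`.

A → no match
B → match
C → no match — must end with `11`
D → no match — must end with `1`
E → match
F → no match

B, E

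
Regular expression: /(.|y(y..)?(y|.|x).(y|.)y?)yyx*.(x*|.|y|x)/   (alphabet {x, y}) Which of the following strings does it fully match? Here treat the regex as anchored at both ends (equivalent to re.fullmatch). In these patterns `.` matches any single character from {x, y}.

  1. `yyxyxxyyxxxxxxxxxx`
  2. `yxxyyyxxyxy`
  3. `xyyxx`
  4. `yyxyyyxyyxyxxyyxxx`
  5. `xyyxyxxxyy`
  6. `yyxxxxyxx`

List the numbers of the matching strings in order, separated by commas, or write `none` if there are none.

3

1 → no match
2 → no match
3 → match
4 → no match
5 → no match
6 → no match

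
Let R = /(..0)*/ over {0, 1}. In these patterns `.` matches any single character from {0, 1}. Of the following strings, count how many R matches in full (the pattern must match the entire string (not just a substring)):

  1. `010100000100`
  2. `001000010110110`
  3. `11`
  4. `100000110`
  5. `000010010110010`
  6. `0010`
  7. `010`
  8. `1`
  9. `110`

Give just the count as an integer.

5

1 → match
2 → no match
3 → no match
4 → match
5 → match
6 → no match
7 → match
8 → no match
9 → match
Total matched: 5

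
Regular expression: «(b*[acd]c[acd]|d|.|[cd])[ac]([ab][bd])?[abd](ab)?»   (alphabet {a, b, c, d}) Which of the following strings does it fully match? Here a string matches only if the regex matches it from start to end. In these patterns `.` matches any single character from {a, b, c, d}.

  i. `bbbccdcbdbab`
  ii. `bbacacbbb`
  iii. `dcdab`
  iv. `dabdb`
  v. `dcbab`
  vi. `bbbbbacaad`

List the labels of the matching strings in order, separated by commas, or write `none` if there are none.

i → match
ii → match
iii → match
iv → match
v → match
vi → match

i, ii, iii, iv, v, vi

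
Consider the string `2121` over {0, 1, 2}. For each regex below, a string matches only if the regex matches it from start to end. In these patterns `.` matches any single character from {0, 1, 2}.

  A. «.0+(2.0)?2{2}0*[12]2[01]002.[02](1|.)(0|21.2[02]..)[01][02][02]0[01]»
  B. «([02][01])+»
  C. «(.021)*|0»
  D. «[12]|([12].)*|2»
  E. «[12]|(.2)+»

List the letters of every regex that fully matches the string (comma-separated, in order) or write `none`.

A → no match
B → match
C → no match
D → match
E → no match

B, D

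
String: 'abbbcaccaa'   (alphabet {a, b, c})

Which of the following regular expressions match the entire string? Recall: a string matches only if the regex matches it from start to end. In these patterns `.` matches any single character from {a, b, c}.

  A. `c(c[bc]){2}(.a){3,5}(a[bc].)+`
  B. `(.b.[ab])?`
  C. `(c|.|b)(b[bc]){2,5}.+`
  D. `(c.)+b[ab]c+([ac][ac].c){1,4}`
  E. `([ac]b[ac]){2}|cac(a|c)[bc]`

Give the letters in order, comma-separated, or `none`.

C

A → no match — must start with 'cc'
B → no match
C → match
D → no match — must start with 'c'
E → no match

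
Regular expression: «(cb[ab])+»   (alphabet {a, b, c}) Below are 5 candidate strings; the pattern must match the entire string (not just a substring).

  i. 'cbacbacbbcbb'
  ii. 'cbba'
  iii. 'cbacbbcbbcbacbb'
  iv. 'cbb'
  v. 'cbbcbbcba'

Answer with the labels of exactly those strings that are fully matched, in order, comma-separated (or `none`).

i, iii, iv, v

i → match
ii → no match
iii → match
iv → match
v → match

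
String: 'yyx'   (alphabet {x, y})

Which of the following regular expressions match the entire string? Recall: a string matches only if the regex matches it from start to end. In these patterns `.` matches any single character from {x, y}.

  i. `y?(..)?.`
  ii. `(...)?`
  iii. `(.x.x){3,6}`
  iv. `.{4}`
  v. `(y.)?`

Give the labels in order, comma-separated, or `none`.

i, ii

i → match
ii → match
iii → no match
iv → no match
v → no match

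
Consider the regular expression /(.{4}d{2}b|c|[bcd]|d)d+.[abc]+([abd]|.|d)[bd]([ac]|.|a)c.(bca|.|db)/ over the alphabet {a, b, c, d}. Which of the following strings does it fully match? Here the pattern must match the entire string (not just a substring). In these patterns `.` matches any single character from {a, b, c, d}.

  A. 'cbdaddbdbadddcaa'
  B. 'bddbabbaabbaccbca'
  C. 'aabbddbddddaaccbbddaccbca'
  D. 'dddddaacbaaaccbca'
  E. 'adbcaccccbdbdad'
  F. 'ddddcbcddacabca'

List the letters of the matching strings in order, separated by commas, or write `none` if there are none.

A → match
B → match
C → match
D → no match
E → no match
F → match

A, B, C, F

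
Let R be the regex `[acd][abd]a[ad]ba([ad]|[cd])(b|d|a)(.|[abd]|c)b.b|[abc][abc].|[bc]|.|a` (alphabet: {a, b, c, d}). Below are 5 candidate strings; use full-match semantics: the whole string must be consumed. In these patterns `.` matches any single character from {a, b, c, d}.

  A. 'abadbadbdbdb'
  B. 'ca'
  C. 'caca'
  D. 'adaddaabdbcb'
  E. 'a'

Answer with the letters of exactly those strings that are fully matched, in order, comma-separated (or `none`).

A → match
B → no match
C → no match
D → no match
E → match

A, E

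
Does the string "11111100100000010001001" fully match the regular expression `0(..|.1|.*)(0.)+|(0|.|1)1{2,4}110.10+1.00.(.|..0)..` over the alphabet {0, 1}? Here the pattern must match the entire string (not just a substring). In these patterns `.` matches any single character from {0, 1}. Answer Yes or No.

Yes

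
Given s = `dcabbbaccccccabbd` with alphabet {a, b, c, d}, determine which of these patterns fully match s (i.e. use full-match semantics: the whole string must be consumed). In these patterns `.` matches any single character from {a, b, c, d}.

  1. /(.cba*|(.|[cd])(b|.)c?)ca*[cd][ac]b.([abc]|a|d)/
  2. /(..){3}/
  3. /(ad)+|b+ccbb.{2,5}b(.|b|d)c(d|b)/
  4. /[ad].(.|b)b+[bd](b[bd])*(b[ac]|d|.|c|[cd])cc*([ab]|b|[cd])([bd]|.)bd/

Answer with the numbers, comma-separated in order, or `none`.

1 → no match
2 → no match
3 → no match
4 → match

4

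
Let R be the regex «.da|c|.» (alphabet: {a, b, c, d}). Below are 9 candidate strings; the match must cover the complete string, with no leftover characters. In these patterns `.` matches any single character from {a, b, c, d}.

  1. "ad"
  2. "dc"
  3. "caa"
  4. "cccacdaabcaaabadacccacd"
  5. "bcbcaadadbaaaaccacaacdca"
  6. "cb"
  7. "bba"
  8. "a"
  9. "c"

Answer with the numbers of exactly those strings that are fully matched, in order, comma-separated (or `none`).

8, 9

1 → no match
2 → no match
3 → no match
4 → no match
5 → no match
6 → no match
7 → no match
8 → match
9 → match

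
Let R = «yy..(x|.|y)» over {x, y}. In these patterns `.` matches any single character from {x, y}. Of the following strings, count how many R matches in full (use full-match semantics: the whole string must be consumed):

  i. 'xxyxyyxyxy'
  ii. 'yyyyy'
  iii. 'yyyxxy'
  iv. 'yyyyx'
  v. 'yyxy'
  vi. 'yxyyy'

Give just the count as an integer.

2

i → no match — must start with 'yy'
ii → match
iii → no match
iv → match
v → no match
vi → no match — must start with 'yy'
Total matched: 2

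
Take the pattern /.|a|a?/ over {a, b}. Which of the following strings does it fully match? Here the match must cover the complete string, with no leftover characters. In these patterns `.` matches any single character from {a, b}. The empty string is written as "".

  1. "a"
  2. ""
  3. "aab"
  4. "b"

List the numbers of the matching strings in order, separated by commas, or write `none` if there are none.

1, 2, 4

1 → match
2 → match
3 → no match
4 → match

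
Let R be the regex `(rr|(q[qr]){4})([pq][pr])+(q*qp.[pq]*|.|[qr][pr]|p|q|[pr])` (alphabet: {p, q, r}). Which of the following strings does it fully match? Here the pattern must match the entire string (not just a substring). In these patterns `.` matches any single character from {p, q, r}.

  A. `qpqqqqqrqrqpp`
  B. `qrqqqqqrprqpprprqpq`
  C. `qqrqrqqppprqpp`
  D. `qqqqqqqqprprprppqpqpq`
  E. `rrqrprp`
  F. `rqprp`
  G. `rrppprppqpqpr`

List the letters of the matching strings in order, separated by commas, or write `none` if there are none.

A → no match
B → match
C → no match
D → match
E → match
F → no match
G → match

B, D, E, G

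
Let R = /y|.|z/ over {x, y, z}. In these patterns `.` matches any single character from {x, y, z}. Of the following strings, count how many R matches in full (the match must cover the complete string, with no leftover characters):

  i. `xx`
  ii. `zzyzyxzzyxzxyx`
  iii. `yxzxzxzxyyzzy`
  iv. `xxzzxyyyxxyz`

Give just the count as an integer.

i → no match
ii → no match
iii → no match
iv → no match
Total matched: 0

0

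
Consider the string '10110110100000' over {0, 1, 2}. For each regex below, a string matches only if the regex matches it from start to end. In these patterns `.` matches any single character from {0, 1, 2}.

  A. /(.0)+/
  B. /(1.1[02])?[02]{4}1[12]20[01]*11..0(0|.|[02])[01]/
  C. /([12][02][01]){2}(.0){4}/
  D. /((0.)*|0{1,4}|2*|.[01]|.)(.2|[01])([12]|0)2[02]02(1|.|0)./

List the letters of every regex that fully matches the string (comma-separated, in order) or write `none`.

A → no match
B → no match
C → match
D → no match

C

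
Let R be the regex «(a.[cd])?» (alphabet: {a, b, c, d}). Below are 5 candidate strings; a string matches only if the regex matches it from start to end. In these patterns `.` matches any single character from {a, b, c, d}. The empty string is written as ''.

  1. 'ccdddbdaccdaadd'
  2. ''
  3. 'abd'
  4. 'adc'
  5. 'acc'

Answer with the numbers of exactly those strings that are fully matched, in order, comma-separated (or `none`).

2, 3, 4, 5

1 → no match
2 → match
3 → match
4 → match
5 → match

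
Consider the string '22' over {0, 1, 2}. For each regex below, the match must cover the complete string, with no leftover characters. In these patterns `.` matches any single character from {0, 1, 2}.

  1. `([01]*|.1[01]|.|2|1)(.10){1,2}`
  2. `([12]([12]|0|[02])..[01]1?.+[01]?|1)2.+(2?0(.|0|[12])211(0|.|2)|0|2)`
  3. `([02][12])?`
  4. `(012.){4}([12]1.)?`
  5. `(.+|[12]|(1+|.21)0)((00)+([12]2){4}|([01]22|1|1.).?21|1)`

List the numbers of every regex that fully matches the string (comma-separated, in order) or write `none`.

3

1 → no match — must end with '10'
2 → no match
3 → match
4 → no match — must start with '012'
5 → no match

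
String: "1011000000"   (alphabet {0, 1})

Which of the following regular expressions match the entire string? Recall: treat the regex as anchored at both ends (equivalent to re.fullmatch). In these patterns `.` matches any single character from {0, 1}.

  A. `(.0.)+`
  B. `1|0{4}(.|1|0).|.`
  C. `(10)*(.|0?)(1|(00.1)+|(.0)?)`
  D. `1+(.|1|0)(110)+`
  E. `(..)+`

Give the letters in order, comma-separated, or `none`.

E

A → no match
B → no match
C → no match
D → no match — must end with "110"
E → match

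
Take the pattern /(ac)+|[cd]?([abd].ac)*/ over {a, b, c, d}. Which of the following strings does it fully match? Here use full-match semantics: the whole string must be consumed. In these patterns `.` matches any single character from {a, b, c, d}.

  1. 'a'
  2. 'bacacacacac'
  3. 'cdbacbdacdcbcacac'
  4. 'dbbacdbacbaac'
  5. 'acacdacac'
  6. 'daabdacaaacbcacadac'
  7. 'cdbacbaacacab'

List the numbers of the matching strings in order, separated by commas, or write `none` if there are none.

4

1 → no match
2 → no match
3 → no match
4 → match
5 → no match
6 → no match
7 → no match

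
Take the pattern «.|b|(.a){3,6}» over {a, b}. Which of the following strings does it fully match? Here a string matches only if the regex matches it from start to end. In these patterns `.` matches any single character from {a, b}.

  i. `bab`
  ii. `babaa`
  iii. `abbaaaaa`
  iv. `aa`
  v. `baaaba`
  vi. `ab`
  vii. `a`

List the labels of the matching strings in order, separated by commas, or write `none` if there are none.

i → no match
ii → no match
iii → no match
iv → no match
v → match
vi → no match
vii → match

v, vii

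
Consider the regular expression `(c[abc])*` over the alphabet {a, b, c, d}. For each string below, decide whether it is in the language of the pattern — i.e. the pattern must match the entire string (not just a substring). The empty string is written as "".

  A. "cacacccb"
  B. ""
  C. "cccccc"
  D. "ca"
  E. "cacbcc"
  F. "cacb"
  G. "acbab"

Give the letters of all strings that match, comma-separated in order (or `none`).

A, B, C, D, E, F

A. "cacacccb" → match
B. "" → match
C. "cccccc" → match
D. "ca" → match
E. "cacbcc" → match
F. "cacb" → match
G. "acbab" → no match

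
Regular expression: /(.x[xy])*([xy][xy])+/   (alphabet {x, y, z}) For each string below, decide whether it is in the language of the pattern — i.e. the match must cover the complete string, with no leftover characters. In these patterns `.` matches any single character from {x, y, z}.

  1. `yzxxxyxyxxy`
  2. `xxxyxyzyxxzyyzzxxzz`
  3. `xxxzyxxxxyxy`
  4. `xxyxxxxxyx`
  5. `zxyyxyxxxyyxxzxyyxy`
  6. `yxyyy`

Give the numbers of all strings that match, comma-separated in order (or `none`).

1. `yzxxxyxyxxy` → no match
2 → no match
3. `xxxzyxxxxyxy` → no match
4. `xxyxxxxxyx` → match
5 → no match
6. `yxyyy` → match

4, 6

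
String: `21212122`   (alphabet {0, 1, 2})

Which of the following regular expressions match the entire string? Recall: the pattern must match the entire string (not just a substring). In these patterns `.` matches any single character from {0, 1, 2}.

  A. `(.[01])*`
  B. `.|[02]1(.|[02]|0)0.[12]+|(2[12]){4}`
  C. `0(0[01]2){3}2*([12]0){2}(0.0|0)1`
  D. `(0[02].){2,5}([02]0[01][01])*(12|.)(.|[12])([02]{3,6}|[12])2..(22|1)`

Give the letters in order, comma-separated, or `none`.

B

A → no match
B → match
C → no match — must start with `00`
D → no match — must start with `0`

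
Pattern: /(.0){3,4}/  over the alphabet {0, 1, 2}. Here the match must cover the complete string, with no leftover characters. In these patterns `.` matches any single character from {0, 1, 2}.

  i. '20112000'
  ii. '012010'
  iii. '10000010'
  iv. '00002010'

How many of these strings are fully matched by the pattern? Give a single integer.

2

i → no match
ii → no match
iii → match
iv → match
Total matched: 2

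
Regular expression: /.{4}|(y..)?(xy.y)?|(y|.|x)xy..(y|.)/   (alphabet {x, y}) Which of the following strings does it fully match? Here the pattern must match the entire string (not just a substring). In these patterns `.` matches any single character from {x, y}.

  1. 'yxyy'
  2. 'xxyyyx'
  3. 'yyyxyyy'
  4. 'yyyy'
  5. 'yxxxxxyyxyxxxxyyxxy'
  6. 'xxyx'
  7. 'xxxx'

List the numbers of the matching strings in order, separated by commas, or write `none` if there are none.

1 → match
2 → match
3 → match
4 → match
5 → no match
6 → match
7 → match

1, 2, 3, 4, 6, 7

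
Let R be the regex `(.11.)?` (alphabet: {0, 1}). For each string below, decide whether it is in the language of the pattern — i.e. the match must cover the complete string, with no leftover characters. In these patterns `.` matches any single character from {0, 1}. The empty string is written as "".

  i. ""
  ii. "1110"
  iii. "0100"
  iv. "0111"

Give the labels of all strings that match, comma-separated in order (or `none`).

i. "" → match
ii. "1110" → match
iii. "0100" → no match
iv. "0111" → match

i, ii, iv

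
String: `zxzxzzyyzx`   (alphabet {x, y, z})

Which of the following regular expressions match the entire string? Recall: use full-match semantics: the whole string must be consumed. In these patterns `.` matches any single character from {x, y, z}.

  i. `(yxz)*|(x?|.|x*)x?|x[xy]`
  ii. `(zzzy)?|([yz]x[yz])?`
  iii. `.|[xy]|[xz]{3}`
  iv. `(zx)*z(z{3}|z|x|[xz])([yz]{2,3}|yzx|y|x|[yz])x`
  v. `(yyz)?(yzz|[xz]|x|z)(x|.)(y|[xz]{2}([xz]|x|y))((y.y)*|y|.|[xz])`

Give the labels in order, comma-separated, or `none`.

iv

i → no match
ii → no match
iii → no match
iv → match
v → no match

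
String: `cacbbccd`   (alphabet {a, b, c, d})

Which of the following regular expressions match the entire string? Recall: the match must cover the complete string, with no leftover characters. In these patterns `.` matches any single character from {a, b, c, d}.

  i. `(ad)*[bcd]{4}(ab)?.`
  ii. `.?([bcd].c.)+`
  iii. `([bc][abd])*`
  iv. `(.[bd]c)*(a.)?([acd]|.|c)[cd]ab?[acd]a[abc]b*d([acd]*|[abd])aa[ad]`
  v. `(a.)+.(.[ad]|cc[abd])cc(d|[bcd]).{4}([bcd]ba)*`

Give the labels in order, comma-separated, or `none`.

ii

i → no match
ii → match
iii → no match
iv → no match
v → no match — must start with `a`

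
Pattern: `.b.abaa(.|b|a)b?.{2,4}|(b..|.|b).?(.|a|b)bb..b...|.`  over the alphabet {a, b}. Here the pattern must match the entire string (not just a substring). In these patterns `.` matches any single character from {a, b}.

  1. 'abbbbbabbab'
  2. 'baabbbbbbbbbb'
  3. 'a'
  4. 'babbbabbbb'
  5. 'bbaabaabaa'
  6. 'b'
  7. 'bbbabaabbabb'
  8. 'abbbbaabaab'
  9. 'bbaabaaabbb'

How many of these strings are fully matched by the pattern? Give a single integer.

1. 'abbbbbabbab' → match
2 → match
3. 'a' → match
4. 'babbbabbbb' → match
5. 'bbaabaabaa' → match
6. 'b' → match
7. 'bbbabaabbabb' → match
8. 'abbbbaabaab' → match
9. 'bbaabaaabbb' → match
Total matched: 9

9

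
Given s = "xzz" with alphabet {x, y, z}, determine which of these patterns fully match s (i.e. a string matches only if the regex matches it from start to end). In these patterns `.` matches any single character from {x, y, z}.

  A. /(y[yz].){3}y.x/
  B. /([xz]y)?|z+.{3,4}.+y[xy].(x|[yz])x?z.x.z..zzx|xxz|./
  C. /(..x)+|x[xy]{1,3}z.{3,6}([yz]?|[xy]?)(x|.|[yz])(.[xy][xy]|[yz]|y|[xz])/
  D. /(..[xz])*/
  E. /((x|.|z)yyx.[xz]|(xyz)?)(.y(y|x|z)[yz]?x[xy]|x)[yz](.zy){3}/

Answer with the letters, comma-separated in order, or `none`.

A → no match — must start with "y"
B → no match
C → no match
D → match
E → no match — must end with "zy"

D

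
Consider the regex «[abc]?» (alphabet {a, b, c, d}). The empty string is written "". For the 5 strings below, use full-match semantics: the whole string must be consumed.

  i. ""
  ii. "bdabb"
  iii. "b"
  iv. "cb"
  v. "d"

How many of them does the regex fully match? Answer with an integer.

i. "" → match
ii. "bdabb" → no match
iii. "b" → match
iv. "cb" → no match
v. "d" → no match
Total matched: 2

2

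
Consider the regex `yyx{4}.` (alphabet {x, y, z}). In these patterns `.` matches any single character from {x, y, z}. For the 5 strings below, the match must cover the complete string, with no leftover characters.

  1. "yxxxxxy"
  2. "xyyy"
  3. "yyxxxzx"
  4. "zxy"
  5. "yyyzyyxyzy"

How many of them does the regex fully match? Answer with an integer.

1 → no match — must start with "yyx"
2 → no match — must start with "yyx"
3 → no match
4 → no match — must start with "yyx"
5 → no match — must start with "yyx"
Total matched: 0

0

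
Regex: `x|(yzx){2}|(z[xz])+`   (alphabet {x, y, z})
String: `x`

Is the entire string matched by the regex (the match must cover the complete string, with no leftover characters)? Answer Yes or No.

Yes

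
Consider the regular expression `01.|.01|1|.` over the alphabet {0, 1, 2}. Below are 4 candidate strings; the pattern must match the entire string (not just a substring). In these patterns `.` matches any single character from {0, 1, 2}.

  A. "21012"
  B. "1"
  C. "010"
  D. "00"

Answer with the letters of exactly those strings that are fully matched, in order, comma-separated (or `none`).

B, C

A → no match
B → match
C → match
D → no match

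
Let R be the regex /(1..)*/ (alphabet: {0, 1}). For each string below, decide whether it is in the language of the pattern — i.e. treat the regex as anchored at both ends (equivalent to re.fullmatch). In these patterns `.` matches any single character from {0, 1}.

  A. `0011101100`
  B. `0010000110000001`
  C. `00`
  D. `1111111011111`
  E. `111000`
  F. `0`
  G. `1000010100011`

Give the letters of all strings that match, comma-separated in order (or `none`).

A → no match
B → no match
C → no match
D → no match
E → no match
F → no match
G → no match

none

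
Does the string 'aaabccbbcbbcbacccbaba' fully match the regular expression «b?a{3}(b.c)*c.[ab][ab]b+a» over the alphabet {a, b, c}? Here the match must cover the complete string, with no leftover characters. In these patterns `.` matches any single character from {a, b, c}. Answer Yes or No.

Yes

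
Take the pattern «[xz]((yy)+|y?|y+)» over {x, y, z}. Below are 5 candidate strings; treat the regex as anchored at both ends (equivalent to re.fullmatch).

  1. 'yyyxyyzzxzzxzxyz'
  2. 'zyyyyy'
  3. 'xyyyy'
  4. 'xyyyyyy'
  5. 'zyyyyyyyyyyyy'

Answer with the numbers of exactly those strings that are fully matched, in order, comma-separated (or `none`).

1 → no match
2 → match
3 → match
4 → match
5 → match

2, 3, 4, 5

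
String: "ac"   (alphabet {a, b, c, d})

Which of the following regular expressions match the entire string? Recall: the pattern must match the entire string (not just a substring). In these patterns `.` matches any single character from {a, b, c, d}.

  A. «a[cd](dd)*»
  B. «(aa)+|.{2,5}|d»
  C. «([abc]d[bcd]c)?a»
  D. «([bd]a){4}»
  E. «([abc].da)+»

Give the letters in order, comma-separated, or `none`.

A, B

A → match
B → match
C → no match — must end with "a"
D → no match — must end with "a"
E → no match — must end with "da"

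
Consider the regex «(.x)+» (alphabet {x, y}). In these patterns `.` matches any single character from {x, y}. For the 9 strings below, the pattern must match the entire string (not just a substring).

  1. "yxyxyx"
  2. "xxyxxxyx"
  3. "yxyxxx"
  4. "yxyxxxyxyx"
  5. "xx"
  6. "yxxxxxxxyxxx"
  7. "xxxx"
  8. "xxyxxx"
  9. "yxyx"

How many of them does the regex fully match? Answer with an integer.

9

1 → match
2 → match
3 → match
4 → match
5 → match
6 → match
7 → match
8 → match
9 → match
Total matched: 9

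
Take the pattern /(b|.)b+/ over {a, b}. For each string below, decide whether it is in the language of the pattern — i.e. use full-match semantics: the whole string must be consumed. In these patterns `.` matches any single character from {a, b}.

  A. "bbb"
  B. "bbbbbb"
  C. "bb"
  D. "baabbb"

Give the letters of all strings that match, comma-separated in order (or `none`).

A, B, C

A → match
B → match
C → match
D → no match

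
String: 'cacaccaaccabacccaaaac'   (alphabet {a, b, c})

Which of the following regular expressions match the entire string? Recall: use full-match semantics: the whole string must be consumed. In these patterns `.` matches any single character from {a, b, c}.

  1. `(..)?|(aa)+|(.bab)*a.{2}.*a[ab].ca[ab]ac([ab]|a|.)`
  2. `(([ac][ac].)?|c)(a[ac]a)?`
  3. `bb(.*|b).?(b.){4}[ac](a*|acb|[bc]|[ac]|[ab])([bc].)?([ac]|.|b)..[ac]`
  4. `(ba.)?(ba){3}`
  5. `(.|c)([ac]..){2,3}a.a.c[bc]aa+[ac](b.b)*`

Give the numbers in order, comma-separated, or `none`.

1 → no match
2 → no match
3 → no match — must start with 'bb'
4 → no match — must end with 'ba'
5 → match

5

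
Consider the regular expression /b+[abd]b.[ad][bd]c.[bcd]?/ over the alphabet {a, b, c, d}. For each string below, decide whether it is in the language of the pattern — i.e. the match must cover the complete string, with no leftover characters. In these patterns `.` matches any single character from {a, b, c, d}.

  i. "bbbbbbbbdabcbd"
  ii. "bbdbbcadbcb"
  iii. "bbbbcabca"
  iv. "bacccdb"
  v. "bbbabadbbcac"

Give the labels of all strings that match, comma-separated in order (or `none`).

i → match
ii. "bbdbbcadbcb" → no match
iii. "bbbbcabca" → match
iv. "bacccdb" → no match
v. "bbbabadbbcac" → no match

i, iii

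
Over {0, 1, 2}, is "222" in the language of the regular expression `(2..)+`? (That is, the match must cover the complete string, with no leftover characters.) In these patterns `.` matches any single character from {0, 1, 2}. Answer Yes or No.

Yes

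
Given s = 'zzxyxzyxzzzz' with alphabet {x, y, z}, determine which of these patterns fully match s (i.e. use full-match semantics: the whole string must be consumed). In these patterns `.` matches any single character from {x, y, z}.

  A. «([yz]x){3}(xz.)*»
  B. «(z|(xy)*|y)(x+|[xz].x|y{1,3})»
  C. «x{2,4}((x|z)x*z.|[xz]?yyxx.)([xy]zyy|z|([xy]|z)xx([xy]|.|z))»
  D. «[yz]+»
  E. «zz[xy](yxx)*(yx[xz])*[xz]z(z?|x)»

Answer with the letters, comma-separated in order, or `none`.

A → no match
B → no match
C → no match — must start with 'x'
D → no match
E → match

E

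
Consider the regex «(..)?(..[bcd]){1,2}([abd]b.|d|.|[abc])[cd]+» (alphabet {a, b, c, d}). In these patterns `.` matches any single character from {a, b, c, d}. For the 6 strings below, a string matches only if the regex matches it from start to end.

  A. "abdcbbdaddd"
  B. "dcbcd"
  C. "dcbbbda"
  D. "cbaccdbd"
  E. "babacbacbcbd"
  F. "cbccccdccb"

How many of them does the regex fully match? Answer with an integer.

A → no match
B → match
C → no match
D → no match
E → no match
F → no match
Total matched: 1

1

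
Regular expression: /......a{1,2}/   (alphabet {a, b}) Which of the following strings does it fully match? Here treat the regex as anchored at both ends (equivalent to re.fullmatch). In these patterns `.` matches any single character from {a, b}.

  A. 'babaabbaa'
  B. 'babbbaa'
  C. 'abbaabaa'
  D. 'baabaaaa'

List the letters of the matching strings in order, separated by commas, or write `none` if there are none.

B, C, D

A → no match
B → match
C → match
D → match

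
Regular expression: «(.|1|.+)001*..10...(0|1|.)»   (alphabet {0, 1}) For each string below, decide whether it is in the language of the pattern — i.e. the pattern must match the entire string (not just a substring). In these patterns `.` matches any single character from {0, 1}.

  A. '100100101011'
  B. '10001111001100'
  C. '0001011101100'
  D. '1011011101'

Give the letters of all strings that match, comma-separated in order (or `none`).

A → match
B → no match
C → no match
D → no match

A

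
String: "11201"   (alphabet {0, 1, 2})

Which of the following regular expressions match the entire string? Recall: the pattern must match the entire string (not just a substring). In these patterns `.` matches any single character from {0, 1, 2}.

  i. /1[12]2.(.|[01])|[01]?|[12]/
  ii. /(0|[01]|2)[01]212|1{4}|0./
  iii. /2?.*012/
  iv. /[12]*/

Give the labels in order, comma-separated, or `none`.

i → match
ii → no match
iii → no match — must end with "012"
iv → no match

i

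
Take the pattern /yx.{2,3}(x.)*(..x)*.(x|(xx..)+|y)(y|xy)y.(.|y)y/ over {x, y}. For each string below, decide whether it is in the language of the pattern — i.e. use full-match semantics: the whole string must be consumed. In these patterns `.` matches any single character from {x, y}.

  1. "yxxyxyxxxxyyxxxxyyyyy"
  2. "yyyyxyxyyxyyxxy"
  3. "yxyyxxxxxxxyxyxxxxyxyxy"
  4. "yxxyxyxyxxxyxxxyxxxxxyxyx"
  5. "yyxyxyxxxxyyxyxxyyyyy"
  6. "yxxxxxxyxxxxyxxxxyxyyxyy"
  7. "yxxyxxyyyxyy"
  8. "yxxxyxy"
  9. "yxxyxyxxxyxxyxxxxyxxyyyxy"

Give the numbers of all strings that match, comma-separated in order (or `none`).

1 → match
2 → no match — must start with "yx"
3 → no match
4 → no match — must end with "y"
5 → no match — must start with "yx"
6 → match
7. "yxxyxxyyyxyy" → match
8. "yxxxyxy" → no match
9 → match

1, 6, 7, 9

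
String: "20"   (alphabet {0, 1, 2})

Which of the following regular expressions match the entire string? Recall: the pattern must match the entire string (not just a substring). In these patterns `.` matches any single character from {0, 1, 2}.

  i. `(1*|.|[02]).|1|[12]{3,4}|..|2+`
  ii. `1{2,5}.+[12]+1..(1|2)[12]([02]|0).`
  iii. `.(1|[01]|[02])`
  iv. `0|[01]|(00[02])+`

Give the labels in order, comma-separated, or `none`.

i, iii

i → match
ii → no match — must start with "1"
iii → match
iv → no match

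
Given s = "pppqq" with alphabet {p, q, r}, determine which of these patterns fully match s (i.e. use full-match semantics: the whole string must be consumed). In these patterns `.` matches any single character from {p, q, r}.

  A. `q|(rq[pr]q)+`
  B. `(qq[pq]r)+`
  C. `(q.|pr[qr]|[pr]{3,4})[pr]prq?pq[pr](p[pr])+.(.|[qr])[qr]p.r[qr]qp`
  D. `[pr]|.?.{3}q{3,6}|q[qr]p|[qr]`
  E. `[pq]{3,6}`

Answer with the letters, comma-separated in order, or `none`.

E

A → no match
B → no match — must start with "qq"
C → no match — must end with "qp"
D → no match
E → match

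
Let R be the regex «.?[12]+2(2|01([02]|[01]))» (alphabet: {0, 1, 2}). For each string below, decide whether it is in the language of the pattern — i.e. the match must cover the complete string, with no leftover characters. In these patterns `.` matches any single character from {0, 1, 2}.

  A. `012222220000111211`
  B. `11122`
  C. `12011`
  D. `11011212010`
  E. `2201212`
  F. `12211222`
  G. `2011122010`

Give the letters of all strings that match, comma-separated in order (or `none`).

B, C, F

A → no match
B → match
C → match
D → no match
E → no match
F → match
G → no match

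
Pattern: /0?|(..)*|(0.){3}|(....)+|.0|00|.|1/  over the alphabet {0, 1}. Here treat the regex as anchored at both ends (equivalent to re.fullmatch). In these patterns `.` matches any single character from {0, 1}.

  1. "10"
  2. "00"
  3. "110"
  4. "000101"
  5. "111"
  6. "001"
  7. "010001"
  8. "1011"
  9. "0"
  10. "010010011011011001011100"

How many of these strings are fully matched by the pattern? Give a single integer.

7

1. "10" → match
2. "00" → match
3. "110" → no match
4. "000101" → match
5. "111" → no match
6. "001" → no match
7. "010001" → match
8. "1011" → match
9. "0" → match
10 → match
Total matched: 7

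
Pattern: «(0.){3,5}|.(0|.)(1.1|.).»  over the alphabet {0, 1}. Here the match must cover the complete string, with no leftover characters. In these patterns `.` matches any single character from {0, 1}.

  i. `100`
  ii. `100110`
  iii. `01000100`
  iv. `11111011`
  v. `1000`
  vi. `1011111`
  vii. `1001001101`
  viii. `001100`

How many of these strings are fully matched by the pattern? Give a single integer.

i → no match
ii → no match
iii → match
iv → no match
v → match
vi → no match
vii → no match
viii → no match
Total matched: 2

2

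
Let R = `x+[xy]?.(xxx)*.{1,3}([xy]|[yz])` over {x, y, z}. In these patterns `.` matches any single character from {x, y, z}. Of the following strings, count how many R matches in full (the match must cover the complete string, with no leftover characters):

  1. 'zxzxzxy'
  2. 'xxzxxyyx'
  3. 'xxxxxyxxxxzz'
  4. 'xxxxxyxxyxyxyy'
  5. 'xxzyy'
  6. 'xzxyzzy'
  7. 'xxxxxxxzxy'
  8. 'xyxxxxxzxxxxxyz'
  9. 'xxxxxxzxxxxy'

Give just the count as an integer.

1. 'zxzxzxy' → no match — must start with 'x'
2. 'xxzxxyyx' → no match
3. 'xxxxxyxxxxzz' → match
4 → no match
5. 'xxzyy' → match
6. 'xzxyzzy' → no match
7. 'xxxxxxxzxy' → match
8 → no match
9. 'xxxxxxzxxxxy' → match
Total matched: 4

4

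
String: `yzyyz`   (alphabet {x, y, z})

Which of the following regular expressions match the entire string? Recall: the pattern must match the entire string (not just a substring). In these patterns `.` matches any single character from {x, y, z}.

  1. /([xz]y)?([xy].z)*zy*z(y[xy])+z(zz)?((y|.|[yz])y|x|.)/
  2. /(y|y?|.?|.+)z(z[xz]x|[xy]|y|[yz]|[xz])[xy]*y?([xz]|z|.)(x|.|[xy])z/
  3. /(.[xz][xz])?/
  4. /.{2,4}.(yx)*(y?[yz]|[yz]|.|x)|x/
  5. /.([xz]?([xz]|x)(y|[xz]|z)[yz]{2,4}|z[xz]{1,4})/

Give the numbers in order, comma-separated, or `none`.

1 → no match
2 → no match
3 → no match
4 → match
5 → match

4, 5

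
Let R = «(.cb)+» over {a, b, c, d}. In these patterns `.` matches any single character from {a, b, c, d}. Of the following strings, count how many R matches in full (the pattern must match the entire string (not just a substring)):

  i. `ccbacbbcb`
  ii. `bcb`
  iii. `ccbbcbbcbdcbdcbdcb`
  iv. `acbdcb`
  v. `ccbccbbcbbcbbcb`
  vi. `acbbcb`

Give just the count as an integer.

6

i. `ccbacbbcb` → match
ii. `bcb` → match
iii → match
iv. `acbdcb` → match
v → match
vi. `acbbcb` → match
Total matched: 6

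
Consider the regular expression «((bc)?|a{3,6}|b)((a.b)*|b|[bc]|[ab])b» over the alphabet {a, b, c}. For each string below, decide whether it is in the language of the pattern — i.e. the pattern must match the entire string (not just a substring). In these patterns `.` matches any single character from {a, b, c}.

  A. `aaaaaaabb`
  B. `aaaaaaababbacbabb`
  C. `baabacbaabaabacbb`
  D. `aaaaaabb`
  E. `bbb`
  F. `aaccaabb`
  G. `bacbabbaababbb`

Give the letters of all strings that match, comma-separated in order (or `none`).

A → match
B → no match
C → match
D → match
E → match
F → no match
G → match

A, C, D, E, G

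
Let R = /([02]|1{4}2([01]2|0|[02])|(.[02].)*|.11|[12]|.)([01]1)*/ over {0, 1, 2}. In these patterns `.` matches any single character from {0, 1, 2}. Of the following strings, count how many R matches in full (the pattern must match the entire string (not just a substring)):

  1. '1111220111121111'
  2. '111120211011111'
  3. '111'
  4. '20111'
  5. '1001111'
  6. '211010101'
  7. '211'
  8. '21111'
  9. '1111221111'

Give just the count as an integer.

1 → no match
2 → match
3 → match
4 → match
5 → match
6 → match
7 → match
8 → match
9 → match
Total matched: 8

8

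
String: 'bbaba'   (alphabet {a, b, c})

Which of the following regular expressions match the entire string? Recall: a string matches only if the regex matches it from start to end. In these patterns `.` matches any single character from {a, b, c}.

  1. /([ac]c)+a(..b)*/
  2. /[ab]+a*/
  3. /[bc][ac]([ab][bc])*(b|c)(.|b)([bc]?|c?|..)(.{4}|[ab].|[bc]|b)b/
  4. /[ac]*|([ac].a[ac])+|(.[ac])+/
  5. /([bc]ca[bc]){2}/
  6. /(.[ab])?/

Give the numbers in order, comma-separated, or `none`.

2

1 → no match
2 → match
3 → no match — must end with 'b'
4 → no match
5 → no match
6 → no match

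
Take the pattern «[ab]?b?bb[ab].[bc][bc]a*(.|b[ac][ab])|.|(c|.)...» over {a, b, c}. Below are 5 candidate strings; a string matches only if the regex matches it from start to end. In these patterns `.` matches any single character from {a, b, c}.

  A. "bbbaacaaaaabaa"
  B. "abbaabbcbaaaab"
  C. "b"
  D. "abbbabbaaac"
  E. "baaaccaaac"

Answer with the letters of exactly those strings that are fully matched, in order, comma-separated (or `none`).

C, D

A → no match
B → no match
C. "b" → match
D. "abbbabbaaac" → match
E. "baaaccaaac" → no match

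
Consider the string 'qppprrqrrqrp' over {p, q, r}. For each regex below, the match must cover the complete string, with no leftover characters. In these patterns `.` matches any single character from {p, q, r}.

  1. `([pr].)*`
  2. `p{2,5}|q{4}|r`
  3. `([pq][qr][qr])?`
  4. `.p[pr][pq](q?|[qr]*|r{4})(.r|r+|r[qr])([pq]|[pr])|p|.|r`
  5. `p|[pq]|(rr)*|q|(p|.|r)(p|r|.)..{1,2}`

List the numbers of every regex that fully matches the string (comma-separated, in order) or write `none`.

1 → no match
2 → no match
3 → no match
4 → match
5 → no match

4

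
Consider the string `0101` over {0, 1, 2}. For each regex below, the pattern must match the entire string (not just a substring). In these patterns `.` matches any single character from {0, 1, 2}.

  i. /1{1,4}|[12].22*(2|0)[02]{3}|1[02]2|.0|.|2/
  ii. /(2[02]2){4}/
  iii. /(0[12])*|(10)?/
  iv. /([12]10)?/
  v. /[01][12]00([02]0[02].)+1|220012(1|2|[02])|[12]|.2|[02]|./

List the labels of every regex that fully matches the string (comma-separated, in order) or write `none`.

iii

i → no match
ii → no match — must start with `2`
iii → match
iv → no match
v → no match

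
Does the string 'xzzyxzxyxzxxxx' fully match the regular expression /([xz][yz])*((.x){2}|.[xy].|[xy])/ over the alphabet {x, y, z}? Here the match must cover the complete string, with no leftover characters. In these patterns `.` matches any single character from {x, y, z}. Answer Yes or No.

Yes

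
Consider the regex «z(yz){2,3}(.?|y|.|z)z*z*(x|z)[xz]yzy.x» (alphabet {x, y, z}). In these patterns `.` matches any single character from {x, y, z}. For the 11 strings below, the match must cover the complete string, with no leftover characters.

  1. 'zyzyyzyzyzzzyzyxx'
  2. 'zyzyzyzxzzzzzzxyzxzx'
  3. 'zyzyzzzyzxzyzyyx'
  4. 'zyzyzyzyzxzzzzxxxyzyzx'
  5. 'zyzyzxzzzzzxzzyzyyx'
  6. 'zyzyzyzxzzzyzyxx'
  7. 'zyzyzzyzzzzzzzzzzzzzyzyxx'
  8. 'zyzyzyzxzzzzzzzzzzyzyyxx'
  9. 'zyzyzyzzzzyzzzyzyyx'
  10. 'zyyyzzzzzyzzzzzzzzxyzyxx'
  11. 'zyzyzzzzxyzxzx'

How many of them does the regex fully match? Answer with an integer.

1 → no match
2 → no match
3 → no match
4 → no match
5 → no match
6 → match
7 → no match
8 → no match
9 → no match
10 → no match — must start with 'zyz'
11 → no match
Total matched: 1

1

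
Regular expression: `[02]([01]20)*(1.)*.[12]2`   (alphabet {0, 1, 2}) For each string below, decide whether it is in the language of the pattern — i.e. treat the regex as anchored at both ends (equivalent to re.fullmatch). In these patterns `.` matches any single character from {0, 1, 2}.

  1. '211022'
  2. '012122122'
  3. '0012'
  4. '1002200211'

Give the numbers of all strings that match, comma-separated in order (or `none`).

1 → match
2 → no match
3 → match
4 → no match — must end with '2'

1, 3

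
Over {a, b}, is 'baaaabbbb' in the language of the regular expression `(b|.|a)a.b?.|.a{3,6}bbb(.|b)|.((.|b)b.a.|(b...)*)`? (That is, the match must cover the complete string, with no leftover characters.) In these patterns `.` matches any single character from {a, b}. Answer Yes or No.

Yes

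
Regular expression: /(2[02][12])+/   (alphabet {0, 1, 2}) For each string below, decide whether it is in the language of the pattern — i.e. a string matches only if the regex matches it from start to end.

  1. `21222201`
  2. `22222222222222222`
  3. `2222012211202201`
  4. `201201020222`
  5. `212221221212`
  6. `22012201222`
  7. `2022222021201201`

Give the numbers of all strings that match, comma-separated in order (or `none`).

none

1 → no match
2 → no match
3 → no match
4 → no match
5 → no match
6 → no match
7 → no match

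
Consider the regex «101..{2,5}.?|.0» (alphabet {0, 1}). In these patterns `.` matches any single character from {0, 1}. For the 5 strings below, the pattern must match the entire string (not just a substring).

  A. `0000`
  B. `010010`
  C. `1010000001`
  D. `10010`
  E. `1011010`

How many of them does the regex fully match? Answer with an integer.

A → no match
B → no match
C → match
D → no match
E → match
Total matched: 2

2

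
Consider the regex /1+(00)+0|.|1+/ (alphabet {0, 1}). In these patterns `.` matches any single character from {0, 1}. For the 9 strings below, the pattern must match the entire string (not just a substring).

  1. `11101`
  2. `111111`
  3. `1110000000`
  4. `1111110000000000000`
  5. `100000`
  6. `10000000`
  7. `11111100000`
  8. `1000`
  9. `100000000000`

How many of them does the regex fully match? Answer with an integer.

1 → no match
2 → match
3 → match
4 → match
5 → match
6 → match
7 → match
8 → match
9 → match
Total matched: 8

8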